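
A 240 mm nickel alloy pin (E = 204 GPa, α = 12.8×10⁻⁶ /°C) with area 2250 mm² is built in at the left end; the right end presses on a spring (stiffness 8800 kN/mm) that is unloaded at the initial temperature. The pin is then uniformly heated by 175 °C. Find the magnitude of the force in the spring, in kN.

P ≈ 845 kN

The unrestrained thermal change is αΔT L = 12.8×10⁻⁶ × 175 × 240 = 0.5376 mm.
Let P be the compressive force at the spring. The pin shortens elastically by PL/(AE) and the spring compresses by P/k; together these equal δ_free.
So P = δ_free / [L/(AE) + 1/k] = 0.5376 / [ 240/(2250×204×10³) + 1/(8800×10³) ].
P = 0.5376 / 6.365×10⁻⁷ = 844600 N.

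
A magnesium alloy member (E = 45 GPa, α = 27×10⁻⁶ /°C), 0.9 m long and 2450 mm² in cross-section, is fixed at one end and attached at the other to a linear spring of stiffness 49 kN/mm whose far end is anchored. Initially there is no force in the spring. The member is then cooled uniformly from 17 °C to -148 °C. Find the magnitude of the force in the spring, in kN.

P ≈ 140 kN

If the spring were absent the member would shorten by αΔT L = 27×10⁻⁶ × 165 × 900 = 4.01 mm.
With a force P in the spring, the elastic change of the member is PL/(AE) and that of the spring is P/k; compatibility requires their sum to equal δ_free.
So P = δ_free / [L/(AE) + 1/k] = 4.01 / [ 900/(2450×45×10³) + 1/(49×10³) ].
P = 4.01 / 2.857×10⁻⁵ = 140300 N.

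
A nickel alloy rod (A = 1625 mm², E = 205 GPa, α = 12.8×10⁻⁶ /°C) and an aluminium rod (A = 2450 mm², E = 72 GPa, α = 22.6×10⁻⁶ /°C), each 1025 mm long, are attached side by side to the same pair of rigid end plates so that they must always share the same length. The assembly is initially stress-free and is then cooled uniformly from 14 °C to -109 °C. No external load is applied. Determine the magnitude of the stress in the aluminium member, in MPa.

σ ≈ 56.7 MPa (tensile)

Both members must finish at the same length. With the larger α, the aluminium tends to over-contract; the plates restrain it, putting the aluminium in tension and the nickel alloy in compression. With no external load the two internal forces are equal and opposite, magnitude P.
Equating the net (thermal + elastic) strains gives |α₁ − α₂|·ΔT = P·[1/(A₁E₁) + 1/(A₂E₂)].
|α₁ − α₂|·ΔT = 9.8×10⁻⁶ × 123 = 0.001205.
1/(A₁E₁) + 1/(A₂E₂) = 1/(1625×205×10³) + 1/(2450×72×10³) = 8.671×10⁻⁹ N⁻¹.
So P = 0.001205 / 8.671×10⁻⁹ = 139 kN.
σ_{aluminium} = P/A₂ = 139000/2450 = 56.74 MPa, tensile.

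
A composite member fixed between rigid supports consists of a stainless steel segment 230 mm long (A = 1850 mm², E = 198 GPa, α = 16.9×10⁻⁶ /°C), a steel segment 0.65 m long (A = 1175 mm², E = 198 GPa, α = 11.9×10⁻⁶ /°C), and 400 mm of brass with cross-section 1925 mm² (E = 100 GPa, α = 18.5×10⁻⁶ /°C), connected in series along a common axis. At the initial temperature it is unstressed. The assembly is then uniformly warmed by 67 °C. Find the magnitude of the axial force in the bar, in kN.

Free thermal expansion of the whole bar: Σ αᵢΔT Lᵢ = 16.9×10⁻⁶×67×230 + 11.9×10⁻⁶×67×650 + 18.5×10⁻⁶×67×400 = 1.274 mm.
The walls prevent any net length change, so an axial force P (same in every segment) develops. Compatibility: P · Σ Lᵢ/(AᵢEᵢ) = δ_free.
The series flexibility is Σ Lᵢ/(AᵢEᵢ) = 230/(1850×198×10³) + 650/(1175×198×10³) + 400/(1925×100×10³) = 5.5×10⁻⁶ mm/N.
P = 1.274 / 5.5×10⁻⁶ = 231700 N = 231.7 kN, compressive.

P ≈ 232 kN (compressive)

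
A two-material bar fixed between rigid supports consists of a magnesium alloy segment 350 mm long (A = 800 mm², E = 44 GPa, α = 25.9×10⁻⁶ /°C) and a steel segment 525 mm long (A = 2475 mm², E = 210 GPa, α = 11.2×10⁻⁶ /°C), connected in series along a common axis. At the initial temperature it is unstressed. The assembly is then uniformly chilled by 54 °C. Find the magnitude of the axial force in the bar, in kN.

If the supports were absent, the total length change would be Σ αᵢΔT Lᵢ = 25.9×10⁻⁶×54×350 + 11.2×10⁻⁶×54×525 = 0.807 mm.
Since the ends are fixed, an axial force P builds up, equal in every segment, with P · Σ Lᵢ/(AᵢEᵢ) = δ_free.
The series flexibility is Σ Lᵢ/(AᵢEᵢ) = 350/(800×44×10³) + 525/(2475×210×10³) = 1.095×10⁻⁵ mm/N.
Hence P = δ_free / Σ(L/AE) = 0.807/1.095×10⁻⁵ = 73.68 kN (tensile).

P ≈ 73.7 kN (tensile)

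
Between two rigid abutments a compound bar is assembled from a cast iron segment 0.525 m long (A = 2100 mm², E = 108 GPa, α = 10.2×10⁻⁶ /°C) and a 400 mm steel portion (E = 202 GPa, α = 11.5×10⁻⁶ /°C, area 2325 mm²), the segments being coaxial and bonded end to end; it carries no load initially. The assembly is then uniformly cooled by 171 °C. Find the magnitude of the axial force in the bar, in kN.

P ≈ 538 kN (tensile)

With the walls removed the bar would change length by δ_free = Σ αᵢΔT Lᵢ = 10.2×10⁻⁶×171×525 + 11.5×10⁻⁶×171×400 = 1.702 mm.
Since the ends are fixed, an axial force P builds up, equal in every segment, with P · Σ Lᵢ/(AᵢEᵢ) = δ_free.
Σ Lᵢ/(AᵢEᵢ) = 525/(2100×108×10³) + 400/(2325×202×10³) = 3.167×10⁻⁶ mm/N.
P = 1.702 / 3.167×10⁻⁶ = 537600 N = 537.6 kN, tensile.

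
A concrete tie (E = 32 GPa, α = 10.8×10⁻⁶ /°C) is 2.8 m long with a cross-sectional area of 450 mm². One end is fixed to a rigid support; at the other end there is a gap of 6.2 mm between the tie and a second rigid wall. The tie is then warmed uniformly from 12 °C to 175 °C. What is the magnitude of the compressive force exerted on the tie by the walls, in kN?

If the wall were absent the tie would grow by αΔT L = 10.8×10⁻⁶ × 163 × 2800 = 4.929 mm.
This is smaller than the 6.2 mm clearance, so the tie expands freely without reaching the stop — the stress is zero.

P ≈ 0 kN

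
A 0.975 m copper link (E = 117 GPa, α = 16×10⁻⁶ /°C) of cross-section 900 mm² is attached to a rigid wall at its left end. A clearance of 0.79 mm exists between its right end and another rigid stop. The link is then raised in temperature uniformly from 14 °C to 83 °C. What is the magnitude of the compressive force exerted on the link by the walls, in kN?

P ≈ 30.9 kN

Unrestrained expansion: δ_free = αΔT L = 16×10⁻⁶ × 69 × 975 = 1.076 mm.
After closing the 0.79 mm clearance, 1.076 − 0.79 = 0.2864 mm of expansion remains to be suppressed by the wall.
Compatibility: PL/(AE) = 0.2864 mm, so σ = P/A = E × (0.2864/975) = 34.37 MPa.
P = σA = 34.37 × 900 = 30.93 kN.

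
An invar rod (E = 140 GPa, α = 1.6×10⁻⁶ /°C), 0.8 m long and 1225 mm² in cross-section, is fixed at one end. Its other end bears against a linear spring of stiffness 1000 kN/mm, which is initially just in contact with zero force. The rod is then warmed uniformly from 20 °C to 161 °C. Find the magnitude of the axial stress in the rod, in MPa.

Free thermal expansion: δ_free = αΔT L = 1.6×10⁻⁶ × 141 × 800 = 0.1805 mm.
With a force P in the spring, the elastic change of the rod is PL/(AE) and that of the spring is P/k; compatibility requires their sum to equal δ_free.
P [ L/(AE) + 1/k ] = δ_free → P [ 800/(1225×140×10³) + 1/(1000×10³) ] = 0.1805.
P = 0.1805 / 5.665×10⁻⁶ = 31860 N.
σ = P/A = 31860/1225 = 26.01 MPa.

σ ≈ 26 MPa (compressive)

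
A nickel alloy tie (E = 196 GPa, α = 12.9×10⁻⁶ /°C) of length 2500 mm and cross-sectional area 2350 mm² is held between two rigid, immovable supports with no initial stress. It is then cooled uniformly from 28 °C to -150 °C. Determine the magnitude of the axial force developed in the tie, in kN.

P ≈ 1060 kN (tensile)

The ends cannot move, so σ = EαΔT = 196×10³ × 12.9×10⁻⁶ × 178 = 450.1 MPa.
Axial force P = σA = 450.1 × 2350 = 1.058×10⁶ N = 1058 kN, tensile.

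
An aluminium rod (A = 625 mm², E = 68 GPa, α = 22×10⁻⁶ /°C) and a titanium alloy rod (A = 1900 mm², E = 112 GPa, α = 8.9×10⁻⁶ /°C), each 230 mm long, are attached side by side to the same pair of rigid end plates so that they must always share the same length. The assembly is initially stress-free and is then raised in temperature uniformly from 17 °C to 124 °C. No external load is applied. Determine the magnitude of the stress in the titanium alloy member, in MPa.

σ ≈ 26.1 MPa (tensile)

The aluminium has the larger α, so on heating it would change length more than the titanium alloy if both were free. The rigid plates force a common final length, so the aluminium is put into compression and the titanium alloy into tension, with equal and opposite forces P (no external load).
Compatibility of the two members (thermal + elastic change equal): (α₁ − α₂)ΔT = P·[1/(A₁E₁) + 1/(A₂E₂)].
|α₁ − α₂|·ΔT = 13.1×10⁻⁶ × 107 = 0.001402.
1/(A₁E₁) + 1/(A₂E₂) = 1/(625×68×10³) + 1/(1900×112×10³) = 2.823×10⁻⁸ N⁻¹.
So P = 0.001402 / 2.823×10⁻⁸ = 49.66 kN.
σ_{titanium alloy} = P/A₂ = 49660/1900 = 26.13 MPa, tensile.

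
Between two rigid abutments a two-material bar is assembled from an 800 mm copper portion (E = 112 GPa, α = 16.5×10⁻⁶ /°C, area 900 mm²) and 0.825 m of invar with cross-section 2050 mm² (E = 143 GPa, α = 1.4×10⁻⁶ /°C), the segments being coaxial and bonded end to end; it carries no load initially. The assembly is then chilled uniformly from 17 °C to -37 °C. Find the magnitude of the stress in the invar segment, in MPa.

σ ≈ 35.2 MPa (tensile)

Free thermal contraction of the whole bar: Σ αᵢΔT Lᵢ = 16.5×10⁻⁶×54×800 + 1.4×10⁻⁶×54×825 = 0.7752 mm.
The walls prevent any net length change, so an axial force P (same in every segment) develops. Compatibility: P · Σ Lᵢ/(AᵢEᵢ) = δ_free.
The series flexibility is Σ Lᵢ/(AᵢEᵢ) = 800/(900×112×10³) + 825/(2050×143×10³) = 1.075×10⁻⁵ mm/N.
P = 0.7752 / 1.075×10⁻⁵ = 72100 N = 72.1 kN, tensile.
σ_{invar} = P / A = 72100 / 2050 = 35.17 MPa.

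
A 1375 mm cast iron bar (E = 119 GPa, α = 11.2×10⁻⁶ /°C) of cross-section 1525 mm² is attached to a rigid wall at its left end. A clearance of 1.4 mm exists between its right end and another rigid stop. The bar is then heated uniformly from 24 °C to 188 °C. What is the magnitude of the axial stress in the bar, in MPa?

Unrestrained expansion: δ_free = αΔT L = 11.2×10⁻⁶ × 164 × 1375 = 2.526 mm.
After closing the 1.4 mm clearance, 2.526 − 1.4 = 1.126 mm of expansion remains to be suppressed by the wall.
So σ = E(δ_free − g)/L = 119×10³ × 1.126/1375 = 97.42 MPa.

σ ≈ 97.4 MPa (compressive)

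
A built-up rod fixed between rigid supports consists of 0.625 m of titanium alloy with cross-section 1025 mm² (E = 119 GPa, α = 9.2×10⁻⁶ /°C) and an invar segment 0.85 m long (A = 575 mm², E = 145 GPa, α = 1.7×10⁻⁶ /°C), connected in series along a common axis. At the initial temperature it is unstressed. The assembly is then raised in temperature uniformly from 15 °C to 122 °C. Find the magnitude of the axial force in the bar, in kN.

P ≈ 50.3 kN (compressive)

Free thermal expansion of the whole bar: Σ αᵢΔT Lᵢ = 9.2×10⁻⁶×107×625 + 1.7×10⁻⁶×107×850 = 0.7699 mm.
The rigid supports impose zero overall length change; the single axial force P common to all segments must satisfy P Σ Lᵢ/(AᵢEᵢ) = δ_free.
Σ Lᵢ/(AᵢEᵢ) = 625/(1025×119×10³) + 850/(575×145×10³) = 1.532×10⁻⁵ mm/N.
Hence P = δ_free / Σ(L/AE) = 0.7699/1.532×10⁻⁵ = 50.26 kN (compressive).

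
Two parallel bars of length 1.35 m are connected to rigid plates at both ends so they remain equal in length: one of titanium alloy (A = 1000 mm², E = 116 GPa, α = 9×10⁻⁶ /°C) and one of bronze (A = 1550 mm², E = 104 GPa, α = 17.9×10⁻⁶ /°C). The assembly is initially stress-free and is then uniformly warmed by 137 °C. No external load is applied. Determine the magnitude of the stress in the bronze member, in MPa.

The bronze has the larger α, so on heating it would change length more than the titanium alloy if both were free. The rigid plates force a common final length, so the bronze is put into compression and the titanium alloy into tension, with equal and opposite forces P (no external load).
Setting the final lengths equal and cancelling L: (α₁ − α₂)ΔT = P/(A₁E₁) + P/(A₂E₂).
|α₁ − α₂|·ΔT = 8.9×10⁻⁶ × 137 = 0.001219.
1/(A₁E₁) + 1/(A₂E₂) = 1/(1000×116×10³) + 1/(1550×104×10³) = 1.482×10⁻⁸ N⁻¹.
P = 0.001219 / 1.482×10⁻⁸ = 82250 N = 82.25 kN.
σ_{bronze} = P/A₂ = 82250/1550 = 53.07 MPa, compressive.

σ ≈ 53.1 MPa (compressive)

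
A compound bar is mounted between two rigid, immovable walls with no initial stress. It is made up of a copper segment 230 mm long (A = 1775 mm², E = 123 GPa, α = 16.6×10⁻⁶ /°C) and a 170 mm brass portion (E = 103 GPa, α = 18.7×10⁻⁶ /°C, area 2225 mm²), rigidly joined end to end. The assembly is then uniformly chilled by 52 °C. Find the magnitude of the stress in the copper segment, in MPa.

σ ≈ 114 MPa (tensile)

Free thermal contraction of the whole bar: Σ αᵢΔT Lᵢ = 16.6×10⁻⁶×52×230 + 18.7×10⁻⁶×52×170 = 0.3638 mm.
The walls prevent any net length change, so an axial force P (same in every segment) develops. Compatibility: P · Σ Lᵢ/(AᵢEᵢ) = δ_free.
The series flexibility is Σ Lᵢ/(AᵢEᵢ) = 230/(1775×123×10³) + 170/(2225×103×10³) = 1.795×10⁻⁶ mm/N.
P = 0.3638 / 1.795×10⁻⁶ = 202700 N = 202.7 kN, tensile.
σ_{copper} = P / A = 202700 / 1775 = 114.2 MPa.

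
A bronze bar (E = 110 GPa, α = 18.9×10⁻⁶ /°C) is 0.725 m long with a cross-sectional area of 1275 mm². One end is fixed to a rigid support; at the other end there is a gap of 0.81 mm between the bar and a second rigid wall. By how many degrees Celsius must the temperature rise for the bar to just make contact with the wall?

Contact occurs when the free expansion equals the gap: αΔT L = 0.81 mm.
So ΔT = g/(αL) = 0.81/(18.9×10⁻⁶ × 725) = 59.11 °C.

ΔT ≈ 59.1 °C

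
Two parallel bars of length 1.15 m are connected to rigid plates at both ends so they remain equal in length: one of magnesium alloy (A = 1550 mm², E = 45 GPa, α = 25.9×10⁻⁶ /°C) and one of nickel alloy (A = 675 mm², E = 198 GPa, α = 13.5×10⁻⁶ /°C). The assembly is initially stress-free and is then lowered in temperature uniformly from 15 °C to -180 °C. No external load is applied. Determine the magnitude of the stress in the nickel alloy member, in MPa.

The magnesium alloy has the larger α, so on cooling it would change length more than the nickel alloy if both were free. The rigid plates force a common final length, so the magnesium alloy is put into tension and the nickel alloy into compression, with equal and opposite forces P (no external load).
Setting the final lengths equal and cancelling L: (α₁ − α₂)ΔT = P/(A₁E₁) + P/(A₂E₂).
|α₁ − α₂|·ΔT = 12.4×10⁻⁶ × 195 = 0.002418.
1/(A₁E₁) + 1/(A₂E₂) = 1/(1550×45×10³) + 1/(675×198×10³) = 2.182×10⁻⁸ N⁻¹.
P = 0.002418 / 2.182×10⁻⁸ = 110800 N = 110.8 kN.
σ_{nickel alloy} = P/A₂ = 110800/675 = 164.2 MPa, compressive.

σ ≈ 164 MPa (compressive)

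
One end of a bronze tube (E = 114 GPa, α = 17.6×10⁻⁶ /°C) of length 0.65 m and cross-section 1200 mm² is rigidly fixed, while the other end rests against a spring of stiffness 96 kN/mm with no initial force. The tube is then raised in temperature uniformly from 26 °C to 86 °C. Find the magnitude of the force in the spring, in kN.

The unrestrained thermal change is αΔT L = 17.6×10⁻⁶ × 60 × 650 = 0.6864 mm.
With a force P in the spring, the elastic change of the tube is PL/(AE) and that of the spring is P/k; compatibility requires their sum to equal δ_free.
So P = δ_free / [L/(AE) + 1/k] = 0.6864 / [ 650/(1200×114×10³) + 1/(96×10³) ].
P = 0.6864 / 1.517×10⁻⁵ = 45250 N.

P ≈ 45.3 kN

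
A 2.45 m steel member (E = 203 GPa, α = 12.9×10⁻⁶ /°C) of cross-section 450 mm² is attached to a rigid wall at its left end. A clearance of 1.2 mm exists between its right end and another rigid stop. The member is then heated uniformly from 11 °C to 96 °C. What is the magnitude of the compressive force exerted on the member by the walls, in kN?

If the wall were absent the member would grow by αΔT L = 12.9×10⁻⁶ × 85 × 2450 = 2.686 mm.
The gap closes (δ_free > 1.2 mm) and the wall then resists a further 2.686 − 1.2 = 1.486 mm of expansion.
Compatibility: PL/(AE) = 1.486 mm, so σ = P/A = E × (1.486/2450) = 123.2 MPa.
Force on the wall = σA = 123.2 × 450 mm² = 55.42 kN.

P ≈ 55.4 kN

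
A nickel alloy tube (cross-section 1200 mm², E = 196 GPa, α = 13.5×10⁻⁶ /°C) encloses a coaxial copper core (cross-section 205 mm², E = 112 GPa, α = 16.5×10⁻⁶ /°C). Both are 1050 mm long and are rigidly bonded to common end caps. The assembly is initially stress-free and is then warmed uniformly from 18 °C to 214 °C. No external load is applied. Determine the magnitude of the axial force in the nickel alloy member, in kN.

P ≈ 12.3 kN (tensile in the nickel alloy)

The copper has the larger α, so on heating it would change length more than the nickel alloy if both were free. The rigid plates force a common final length, so the copper is put into compression and the nickel alloy into tension, with equal and opposite forces P (no external load).
Setting the final lengths equal and cancelling L: (α₁ − α₂)ΔT = P/(A₁E₁) + P/(A₂E₂).
|α₁ − α₂|·ΔT = 3×10⁻⁶ × 196 = 0.000588.
1/(A₁E₁) + 1/(A₂E₂) = 1/(1200×196×10³) + 1/(205×112×10³) = 4.781×10⁻⁸ N⁻¹.
So P = 0.000588 / 4.781×10⁻⁸ = 12.3 kN.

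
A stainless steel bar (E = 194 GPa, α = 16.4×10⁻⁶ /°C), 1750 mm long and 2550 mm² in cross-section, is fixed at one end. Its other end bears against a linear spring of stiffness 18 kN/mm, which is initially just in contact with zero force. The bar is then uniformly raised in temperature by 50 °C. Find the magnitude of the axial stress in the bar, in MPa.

Free thermal expansion: δ_free = αΔT L = 16.4×10⁻⁶ × 50 × 1750 = 1.435 mm.
Let P be the compressive force at the spring. The bar shortens elastically by PL/(AE) and the spring compresses by P/k; together these equal δ_free.
P [ L/(AE) + 1/k ] = δ_free → P [ 1750/(2550×194×10³) + 1/(18×10³) ] = 1.435.
P = 1.435 / 5.909×10⁻⁵ = 24280 N.
σ = P/A = 24280/2550 = 9.523 MPa.

σ ≈ 9.52 MPa (compressive)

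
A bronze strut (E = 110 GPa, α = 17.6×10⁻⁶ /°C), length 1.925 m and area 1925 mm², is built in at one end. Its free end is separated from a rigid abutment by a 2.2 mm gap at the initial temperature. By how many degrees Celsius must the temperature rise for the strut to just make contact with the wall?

ΔT ≈ 64.9 °C

The gap closes when αΔT L = 2.2 mm, since the strut is still unstressed at that instant.
So ΔT = g/(αL) = 2.2/(17.6×10⁻⁶ × 1925) = 64.94 °C.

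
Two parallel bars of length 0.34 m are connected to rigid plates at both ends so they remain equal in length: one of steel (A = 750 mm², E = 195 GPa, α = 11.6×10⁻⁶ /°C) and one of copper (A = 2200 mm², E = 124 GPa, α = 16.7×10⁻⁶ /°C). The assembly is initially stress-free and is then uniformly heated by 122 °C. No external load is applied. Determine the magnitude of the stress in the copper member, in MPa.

σ ≈ 26.9 MPa (compressive)

Equilibrium of a rigid end plate with no external load gives equal and opposite internal forces ±P in the two members. Since α_{copper} > α_{steel}, heating drives the copper into compression and the steel into tension.
Equating the net (thermal + elastic) strains gives |α₁ − α₂|·ΔT = P·[1/(A₁E₁) + 1/(A₂E₂)].
|α₁ − α₂|·ΔT = 5.1×10⁻⁶ × 122 = 0.0006222.
1/(A₁E₁) + 1/(A₂E₂) = 1/(750×195×10³) + 1/(2200×124×10³) = 1.05×10⁻⁸ N⁻¹.
So P = 0.0006222 / 1.05×10⁻⁸ = 59.24 kN.
σ_{copper} = P/A₂ = 59240/2200 = 26.93 MPa, compressive.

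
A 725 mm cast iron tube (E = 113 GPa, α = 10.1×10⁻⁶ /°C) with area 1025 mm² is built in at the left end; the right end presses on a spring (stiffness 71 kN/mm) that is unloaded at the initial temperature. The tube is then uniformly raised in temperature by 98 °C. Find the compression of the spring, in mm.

δ ≈ 0.497 mm

If the spring were absent the tube would lengthen by αΔT L = 10.1×10⁻⁶ × 98 × 725 = 0.7176 mm.
With a force P in the spring, the elastic change of the tube is PL/(AE) and that of the spring is P/k; compatibility requires their sum to equal δ_free.
P [ L/(AE) + 1/k ] = δ_free → P [ 725/(1025×113×10³) + 1/(71×10³) ] = 0.7176.
P = 0.7176 / 2.034×10⁻⁵ = 35270 N.
Spring compression = P/k = 35270/(71×10³) = 0.4968 mm.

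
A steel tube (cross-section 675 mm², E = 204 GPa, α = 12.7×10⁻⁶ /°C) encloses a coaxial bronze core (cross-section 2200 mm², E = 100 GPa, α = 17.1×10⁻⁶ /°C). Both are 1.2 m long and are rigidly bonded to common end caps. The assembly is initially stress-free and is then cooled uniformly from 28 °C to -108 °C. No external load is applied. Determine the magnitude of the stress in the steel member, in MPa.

The bronze has the larger α, so on cooling it would change length more than the steel if both were free. The rigid plates force a common final length, so the bronze is put into tension and the steel into compression, with equal and opposite forces P (no external load).
Equating the net (thermal + elastic) strains gives |α₁ − α₂|·ΔT = P·[1/(A₁E₁) + 1/(A₂E₂)].
|α₁ − α₂|·ΔT = 4.4×10⁻⁶ × 136 = 0.0005984.
1/(A₁E₁) + 1/(A₂E₂) = 1/(675×204×10³) + 1/(2200×100×10³) = 1.181×10⁻⁸ N⁻¹.
So P = 0.0005984 / 1.181×10⁻⁸ = 50.68 kN.
σ_{steel} = P/A₁ = 50680/675 = 75.08 MPa, compressive.

σ ≈ 75.1 MPa (compressive)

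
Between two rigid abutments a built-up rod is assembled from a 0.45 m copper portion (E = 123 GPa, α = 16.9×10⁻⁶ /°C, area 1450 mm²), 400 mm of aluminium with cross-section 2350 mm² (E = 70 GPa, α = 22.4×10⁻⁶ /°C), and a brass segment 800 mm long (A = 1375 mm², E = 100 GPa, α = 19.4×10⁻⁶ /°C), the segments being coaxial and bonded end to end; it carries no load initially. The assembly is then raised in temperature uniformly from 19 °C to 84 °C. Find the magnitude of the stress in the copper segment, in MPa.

With the walls removed the bar would change length by δ_free = Σ αᵢΔT Lᵢ = 16.9×10⁻⁶×65×450 + 22.4×10⁻⁶×65×400 + 19.4×10⁻⁶×65×800 = 2.086 mm.
Since the ends are fixed, an axial force P builds up, equal in every segment, with P · Σ Lᵢ/(AᵢEᵢ) = δ_free.
The series flexibility is Σ Lᵢ/(AᵢEᵢ) = 450/(1450×123×10³) + 400/(2350×70×10³) + 800/(1375×100×10³) = 1.077×10⁻⁵ mm/N.
So P = 2.086 / 1.077×10⁻⁵ = 193.6 kN, compressive.
σ_{copper} = P / A = 193600 / 1450 = 133.5 MPa.

σ ≈ 134 MPa (compressive)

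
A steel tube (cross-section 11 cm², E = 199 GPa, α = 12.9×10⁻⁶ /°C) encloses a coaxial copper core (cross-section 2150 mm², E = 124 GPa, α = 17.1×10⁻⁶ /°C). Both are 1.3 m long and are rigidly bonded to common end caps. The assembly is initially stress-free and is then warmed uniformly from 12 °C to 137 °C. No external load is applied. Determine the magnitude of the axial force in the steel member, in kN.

Equilibrium of a rigid end plate with no external load gives equal and opposite internal forces ±P in the two members. Since α_{copper} > α_{steel}, heating drives the copper into compression and the steel into tension.
Compatibility of the two members (thermal + elastic change equal): (α₁ − α₂)ΔT = P·[1/(A₁E₁) + 1/(A₂E₂)].
|α₁ − α₂|·ΔT = 4.2×10⁻⁶ × 125 = 0.000525.
1/(A₁E₁) + 1/(A₂E₂) = 1/(1100×199×10³) + 1/(2150×124×10³) = 8.319×10⁻⁹ N⁻¹.
P = 0.000525 / 8.319×10⁻⁹ = 63110 N = 63.11 kN.

P ≈ 63.1 kN (tensile in the steel)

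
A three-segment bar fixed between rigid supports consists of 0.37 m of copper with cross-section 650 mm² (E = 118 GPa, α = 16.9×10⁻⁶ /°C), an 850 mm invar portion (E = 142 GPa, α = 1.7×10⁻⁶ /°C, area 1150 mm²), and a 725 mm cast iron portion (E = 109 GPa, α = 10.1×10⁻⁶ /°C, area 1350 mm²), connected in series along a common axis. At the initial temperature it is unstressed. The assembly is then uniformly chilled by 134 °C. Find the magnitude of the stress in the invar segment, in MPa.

σ ≈ 117 MPa (tensile)

With the walls removed the bar would change length by δ_free = Σ αᵢΔT Lᵢ = 16.9×10⁻⁶×134×370 + 1.7×10⁻⁶×134×850 + 10.1×10⁻⁶×134×725 = 2.013 mm.
The rigid supports impose zero overall length change; the single axial force P common to all segments must satisfy P Σ Lᵢ/(AᵢEᵢ) = δ_free.
Σ Lᵢ/(AᵢEᵢ) = 370/(650×118×10³) + 850/(1150×142×10³) + 725/(1350×109×10³) = 1.496×10⁻⁵ mm/N.
Hence P = δ_free / Σ(L/AE) = 2.013/1.496×10⁻⁵ = 134.6 kN (tensile).
σ_{invar} = P / A = 134600 / 1150 = 117 MPa.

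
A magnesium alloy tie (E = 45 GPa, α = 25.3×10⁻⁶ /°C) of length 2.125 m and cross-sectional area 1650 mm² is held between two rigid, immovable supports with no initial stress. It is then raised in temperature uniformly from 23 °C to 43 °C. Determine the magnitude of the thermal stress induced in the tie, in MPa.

σ ≈ 22.8 MPa (compressive)

Because both ends are immovable the net strain is zero, and the suppressed thermal strain is αΔT = 25.3×10⁻⁶ × 20 = 506×10⁻⁶.
The stress required to suppress this strain is σ = Eε = 45×10³ × 506×10⁻⁶ = 22.77 MPa, compressive since the tie is trying to expand.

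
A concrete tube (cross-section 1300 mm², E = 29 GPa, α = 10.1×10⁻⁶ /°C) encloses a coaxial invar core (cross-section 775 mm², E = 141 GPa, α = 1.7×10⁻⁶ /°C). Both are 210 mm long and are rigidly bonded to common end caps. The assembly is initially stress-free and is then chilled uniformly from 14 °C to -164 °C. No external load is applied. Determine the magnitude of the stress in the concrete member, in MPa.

Both members must finish at the same length. With the larger α, the concrete tends to over-contract; the plates restrain it, putting the concrete in tension and the invar in compression. With no external load the two internal forces are equal and opposite, magnitude P.
Compatibility of the two members (thermal + elastic change equal): (α₁ − α₂)ΔT = P·[1/(A₁E₁) + 1/(A₂E₂)].
|α₁ − α₂|·ΔT = 8.4×10⁻⁶ × 178 = 0.001495.
1/(A₁E₁) + 1/(A₂E₂) = 1/(1300×29×10³) + 1/(775×141×10³) = 3.568×10⁻⁸ N⁻¹.
So P = 0.001495 / 3.568×10⁻⁸ = 41.91 kN.
σ_{concrete} = P/A₁ = 41910/1300 = 32.24 MPa, tensile.

σ ≈ 32.2 MPa (tensile)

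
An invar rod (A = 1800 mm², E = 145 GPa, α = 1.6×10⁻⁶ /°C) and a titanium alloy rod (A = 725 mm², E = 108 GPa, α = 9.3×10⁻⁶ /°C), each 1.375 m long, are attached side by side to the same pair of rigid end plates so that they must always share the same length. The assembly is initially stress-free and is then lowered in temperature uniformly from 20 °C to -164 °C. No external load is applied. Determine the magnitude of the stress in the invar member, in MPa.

Equilibrium of a rigid end plate with no external load gives equal and opposite internal forces ±P in the two members. Since α_{titanium alloy} > α_{invar}, cooling drives the titanium alloy into tension and the invar into compression.
Equating the net (thermal + elastic) strains gives |α₁ − α₂|·ΔT = P·[1/(A₁E₁) + 1/(A₂E₂)].
|α₁ − α₂|·ΔT = 7.7×10⁻⁶ × 184 = 0.001417.
1/(A₁E₁) + 1/(A₂E₂) = 1/(1800×145×10³) + 1/(725×108×10³) = 1.66×10⁻⁸ N⁻¹.
P = 0.001417 / 1.66×10⁻⁸ = 85330 N = 85.33 kN.
σ_{invar} = P/A₁ = 85330/1800 = 47.41 MPa, compressive.

σ ≈ 47.4 MPa (compressive)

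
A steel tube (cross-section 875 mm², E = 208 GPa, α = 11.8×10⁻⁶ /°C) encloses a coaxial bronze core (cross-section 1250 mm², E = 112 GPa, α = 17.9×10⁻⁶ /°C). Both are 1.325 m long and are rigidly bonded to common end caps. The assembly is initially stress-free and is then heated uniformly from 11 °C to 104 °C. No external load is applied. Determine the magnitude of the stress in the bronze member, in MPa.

The bronze has the larger α, so on heating it would change length more than the steel if both were free. The rigid plates force a common final length, so the bronze is put into compression and the steel into tension, with equal and opposite forces P (no external load).
Setting the final lengths equal and cancelling L: (α₁ − α₂)ΔT = P/(A₁E₁) + P/(A₂E₂).
|α₁ − α₂|·ΔT = 6.1×10⁻⁶ × 93 = 0.0005673.
1/(A₁E₁) + 1/(A₂E₂) = 1/(875×208×10³) + 1/(1250×112×10³) = 1.264×10⁻⁸ N⁻¹.
P = 0.0005673 / 1.264×10⁻⁸ = 44890 N = 44.89 kN.
σ_{bronze} = P/A₂ = 44890/1250 = 35.91 MPa, compressive.

σ ≈ 35.9 MPa (compressive)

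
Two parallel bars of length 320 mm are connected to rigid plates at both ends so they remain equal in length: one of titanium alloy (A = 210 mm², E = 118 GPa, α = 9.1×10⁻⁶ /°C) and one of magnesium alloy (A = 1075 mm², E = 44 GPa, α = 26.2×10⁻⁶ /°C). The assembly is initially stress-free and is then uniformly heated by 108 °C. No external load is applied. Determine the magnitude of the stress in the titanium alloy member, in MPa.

σ ≈ 143 MPa (tensile)

The magnesium alloy has the larger α, so on heating it would change length more than the titanium alloy if both were free. The rigid plates force a common final length, so the magnesium alloy is put into compression and the titanium alloy into tension, with equal and opposite forces P (no external load).
Compatibility of the two members (thermal + elastic change equal): (α₁ − α₂)ΔT = P·[1/(A₁E₁) + 1/(A₂E₂)].
|α₁ − α₂|·ΔT = 17.1×10⁻⁶ × 108 = 0.001847.
1/(A₁E₁) + 1/(A₂E₂) = 1/(210×118×10³) + 1/(1075×44×10³) = 6.15×10⁻⁸ N⁻¹.
So P = 0.001847 / 6.15×10⁻⁸ = 30.03 kN.
σ_{titanium alloy} = P/A₁ = 30030/210 = 143 MPa, tensile.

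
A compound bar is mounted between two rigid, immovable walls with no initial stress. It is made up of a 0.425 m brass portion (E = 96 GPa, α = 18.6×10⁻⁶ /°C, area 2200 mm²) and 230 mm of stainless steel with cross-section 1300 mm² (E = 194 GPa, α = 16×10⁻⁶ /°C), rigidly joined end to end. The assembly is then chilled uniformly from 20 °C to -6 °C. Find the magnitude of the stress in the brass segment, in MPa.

σ ≈ 46.8 MPa (tensile)

Free thermal contraction of the whole bar: Σ αᵢΔT Lᵢ = 18.6×10⁻⁶×26×425 + 16×10⁻⁶×26×230 = 0.3012 mm.
Since the ends are fixed, an axial force P builds up, equal in every segment, with P · Σ Lᵢ/(AᵢEᵢ) = δ_free.
The series flexibility is Σ Lᵢ/(AᵢEᵢ) = 425/(2200×96×10³) + 230/(1300×194×10³) = 2.924×10⁻⁶ mm/N.
So P = 0.3012 / 2.924×10⁻⁶ = 103 kN, tensile.
σ_{brass} = P / A = 103000 / 2200 = 46.82 MPa.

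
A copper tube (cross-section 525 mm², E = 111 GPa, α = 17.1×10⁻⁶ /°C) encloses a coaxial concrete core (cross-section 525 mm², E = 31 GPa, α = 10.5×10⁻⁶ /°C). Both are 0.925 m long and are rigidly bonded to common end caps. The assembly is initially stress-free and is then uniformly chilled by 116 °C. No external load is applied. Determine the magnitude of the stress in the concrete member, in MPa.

σ ≈ 18.6 MPa (compressive)

Both members must finish at the same length. With the larger α, the copper tends to over-contract; the plates restrain it, putting the copper in tension and the concrete in compression. With no external load the two internal forces are equal and opposite, magnitude P.
Setting the final lengths equal and cancelling L: (α₁ − α₂)ΔT = P/(A₁E₁) + P/(A₂E₂).
|α₁ − α₂|·ΔT = 6.6×10⁻⁶ × 116 = 0.0007656.
1/(A₁E₁) + 1/(A₂E₂) = 1/(525×111×10³) + 1/(525×31×10³) = 7.86×10⁻⁸ N⁻¹.
P = 0.0007656 / 7.86×10⁻⁸ = 9740 N = 9.74 kN.
σ_{concrete} = P/A₂ = 9740/525 = 18.55 MPa, compressive.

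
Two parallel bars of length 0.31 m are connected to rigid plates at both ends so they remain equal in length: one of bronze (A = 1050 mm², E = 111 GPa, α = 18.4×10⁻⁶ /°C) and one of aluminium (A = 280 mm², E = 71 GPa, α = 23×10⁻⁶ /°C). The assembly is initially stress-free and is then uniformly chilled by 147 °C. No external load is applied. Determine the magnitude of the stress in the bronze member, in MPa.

Equilibrium of a rigid end plate with no external load gives equal and opposite internal forces ±P in the two members. Since α_{aluminium} > α_{bronze}, cooling drives the aluminium into tension and the bronze into compression.
Compatibility of the two members (thermal + elastic change equal): (α₁ − α₂)ΔT = P·[1/(A₁E₁) + 1/(A₂E₂)].
|α₁ − α₂|·ΔT = 4.6×10⁻⁶ × 147 = 0.0006762.
1/(A₁E₁) + 1/(A₂E₂) = 1/(1050×111×10³) + 1/(280×71×10³) = 5.888×10⁻⁸ N⁻¹.
So P = 0.0006762 / 5.888×10⁻⁸ = 11.48 kN.
σ_{bronze} = P/A₁ = 11480/1050 = 10.94 MPa, compressive.

σ ≈ 10.9 MPa (compressive)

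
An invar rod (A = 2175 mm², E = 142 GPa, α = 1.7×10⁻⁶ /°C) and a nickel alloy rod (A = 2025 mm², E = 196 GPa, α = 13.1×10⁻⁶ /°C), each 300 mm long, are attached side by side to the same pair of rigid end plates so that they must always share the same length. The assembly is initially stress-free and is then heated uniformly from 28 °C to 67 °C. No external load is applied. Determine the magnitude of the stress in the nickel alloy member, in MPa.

σ ≈ 38.1 MPa (compressive)

Equilibrium of a rigid end plate with no external load gives equal and opposite internal forces ±P in the two members. Since α_{nickel alloy} > α_{invar}, heating drives the nickel alloy into compression and the invar into tension.
Setting the final lengths equal and cancelling L: (α₁ − α₂)ΔT = P/(A₁E₁) + P/(A₂E₂).
|α₁ − α₂|·ΔT = 11.4×10⁻⁶ × 39 = 0.0004446.
1/(A₁E₁) + 1/(A₂E₂) = 1/(2175×142×10³) + 1/(2025×196×10³) = 5.757×10⁻⁹ N⁻¹.
So P = 0.0004446 / 5.757×10⁻⁹ = 77.22 kN.
σ_{nickel alloy} = P/A₂ = 77220/2025 = 38.13 MPa, compressive.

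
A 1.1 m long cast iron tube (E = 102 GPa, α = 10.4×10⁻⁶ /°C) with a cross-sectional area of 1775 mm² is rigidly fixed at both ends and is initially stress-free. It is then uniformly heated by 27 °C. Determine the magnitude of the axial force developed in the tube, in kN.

With zero net strain, σ = E·αΔT = 102 GPa × 10.4×10⁻⁶ × 27 = 28.64 MPa.
Axial force P = σA = 28.64 × 1775 = 50840 N = 50.84 kN, compressive.

P ≈ 50.8 kN (compressive)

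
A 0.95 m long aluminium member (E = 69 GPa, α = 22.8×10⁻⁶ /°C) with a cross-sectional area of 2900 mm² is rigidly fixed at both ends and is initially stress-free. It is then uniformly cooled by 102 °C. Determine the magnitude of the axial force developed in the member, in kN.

P ≈ 465 kN (tensile)

Full restraint means ε = 0, so the stress is σ = EαΔT = 69×10³ × 22.8×10⁻⁶ × 102 = 160.5 MPa.
Then P = σA = 160.5 × 2900 mm² = 465.4 kN, tensile.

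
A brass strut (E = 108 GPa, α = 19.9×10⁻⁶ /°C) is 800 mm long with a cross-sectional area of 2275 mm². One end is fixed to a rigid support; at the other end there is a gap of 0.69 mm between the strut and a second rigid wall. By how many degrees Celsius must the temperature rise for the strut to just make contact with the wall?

ΔT ≈ 43.3 °C

Contact occurs when the free expansion equals the gap: αΔT L = 0.69 mm.
So ΔT = g/(αL) = 0.69/(19.9×10⁻⁶ × 800) = 43.34 °C.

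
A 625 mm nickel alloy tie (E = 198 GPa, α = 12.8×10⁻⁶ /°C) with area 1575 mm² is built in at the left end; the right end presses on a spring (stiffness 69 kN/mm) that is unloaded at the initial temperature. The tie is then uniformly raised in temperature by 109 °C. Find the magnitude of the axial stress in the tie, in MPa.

If the spring were absent the tie would lengthen by αΔT L = 12.8×10⁻⁶ × 109 × 625 = 0.872 mm.
Let P be the compressive force at the spring. The tie shortens elastically by PL/(AE) and the spring compresses by P/k; together these equal δ_free.
So P = δ_free / [L/(AE) + 1/k] = 0.872 / [ 625/(1575×198×10³) + 1/(69×10³) ].
P = 0.872 / 1.65×10⁻⁵ = 52860 N.
σ = P/A = 52860/1575 = 33.56 MPa.

σ ≈ 33.6 MPa (compressive)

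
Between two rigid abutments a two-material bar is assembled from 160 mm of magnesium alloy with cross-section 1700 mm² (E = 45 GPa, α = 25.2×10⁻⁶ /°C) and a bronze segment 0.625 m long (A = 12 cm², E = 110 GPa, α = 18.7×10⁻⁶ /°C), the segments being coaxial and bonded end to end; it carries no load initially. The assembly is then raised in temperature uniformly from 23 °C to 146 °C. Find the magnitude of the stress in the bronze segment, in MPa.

Free thermal expansion of the whole bar: Σ αᵢΔT Lᵢ = 25.2×10⁻⁶×123×160 + 18.7×10⁻⁶×123×625 = 1.933 mm.
Since the ends are fixed, an axial force P builds up, equal in every segment, with P · Σ Lᵢ/(AᵢEᵢ) = δ_free.
The series flexibility is Σ Lᵢ/(AᵢEᵢ) = 160/(1700×45×10³) + 625/(1200×110×10³) = 6.826×10⁻⁶ mm/N.
So P = 1.933 / 6.826×10⁻⁶ = 283.2 kN, compressive.
σ_{bronze} = P / A = 283200 / 1200 = 236 MPa.

σ ≈ 236 MPa (compressive)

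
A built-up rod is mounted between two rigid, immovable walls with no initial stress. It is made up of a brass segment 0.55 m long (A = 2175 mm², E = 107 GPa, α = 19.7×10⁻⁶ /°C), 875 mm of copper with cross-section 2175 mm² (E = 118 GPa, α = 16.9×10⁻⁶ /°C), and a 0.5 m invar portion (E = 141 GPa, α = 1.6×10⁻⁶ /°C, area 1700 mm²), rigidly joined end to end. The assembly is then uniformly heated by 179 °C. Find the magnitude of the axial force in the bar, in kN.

P ≈ 602 kN (compressive)

If the supports were absent, the total length change would be Σ αᵢΔT Lᵢ = 19.7×10⁻⁶×179×550 + 16.9×10⁻⁶×179×875 + 1.6×10⁻⁶×179×500 = 4.73 mm.
The walls prevent any net length change, so an axial force P (same in every segment) develops. Compatibility: P · Σ Lᵢ/(AᵢEᵢ) = δ_free.
The series flexibility is Σ Lᵢ/(AᵢEᵢ) = 550/(2175×107×10³) + 875/(2175×118×10³) + 500/(1700×141×10³) = 7.859×10⁻⁶ mm/N.
Hence P = δ_free / Σ(L/AE) = 4.73/7.859×10⁻⁶ = 601.8 kN (compressive).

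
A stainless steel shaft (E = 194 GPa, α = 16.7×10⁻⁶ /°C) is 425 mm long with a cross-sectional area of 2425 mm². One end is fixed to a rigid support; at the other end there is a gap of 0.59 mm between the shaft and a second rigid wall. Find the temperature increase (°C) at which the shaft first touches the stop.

The gap closes when αΔT L = 0.59 mm, since the shaft is still unstressed at that instant.
So ΔT = g/(αL) = 0.59/(16.7×10⁻⁶ × 425) = 83.13 °C.

ΔT ≈ 83.1 °C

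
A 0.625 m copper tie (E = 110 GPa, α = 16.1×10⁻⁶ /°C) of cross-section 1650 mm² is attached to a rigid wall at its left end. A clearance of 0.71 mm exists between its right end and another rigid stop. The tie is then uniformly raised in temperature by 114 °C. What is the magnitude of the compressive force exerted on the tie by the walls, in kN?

P ≈ 127 kN

Free thermal elongation = αΔT L = 16.1×10⁻⁶ × 114 × 625 = 1.147 mm.
After closing the 0.71 mm clearance, 1.147 − 0.71 = 0.4371 mm of expansion remains to be suppressed by the wall.
So σ = E(δ_free − g)/L = 110×10³ × 0.4371/625 = 76.93 MPa.
Force on the wall = σA = 76.93 × 1650 mm² = 126.9 kN.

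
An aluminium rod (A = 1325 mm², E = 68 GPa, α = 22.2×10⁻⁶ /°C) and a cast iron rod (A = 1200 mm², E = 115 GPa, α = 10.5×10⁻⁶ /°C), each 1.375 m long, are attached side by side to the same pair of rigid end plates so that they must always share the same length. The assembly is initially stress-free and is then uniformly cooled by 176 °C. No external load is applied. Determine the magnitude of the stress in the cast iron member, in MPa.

Both members must finish at the same length. With the larger α, the aluminium tends to over-contract; the plates restrain it, putting the aluminium in tension and the cast iron in compression. With no external load the two internal forces are equal and opposite, magnitude P.
Setting the final lengths equal and cancelling L: (α₁ − α₂)ΔT = P/(A₁E₁) + P/(A₂E₂).
|α₁ − α₂|·ΔT = 11.7×10⁻⁶ × 176 = 0.002059.
1/(A₁E₁) + 1/(A₂E₂) = 1/(1325×68×10³) + 1/(1200×115×10³) = 1.835×10⁻⁸ N⁻¹.
So P = 0.002059 / 1.835×10⁻⁸ = 112.2 kN.
σ_{cast iron} = P/A₂ = 112200/1200 = 93.54 MPa, compressive.

σ ≈ 93.5 MPa (compressive)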